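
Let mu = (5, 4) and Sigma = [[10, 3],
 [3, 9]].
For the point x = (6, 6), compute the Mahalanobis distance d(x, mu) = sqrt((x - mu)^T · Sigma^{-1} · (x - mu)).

Step 1 — centre the observation: (x - mu) = (1, 2).

Step 2 — invert Sigma. det(Sigma) = 10·9 - (3)² = 81.
  Sigma^{-1} = (1/det) · [[d, -b], [-b, a]] = [[0.1111, -0.037],
 [-0.037, 0.1235]].

Step 3 — form the quadratic (x - mu)^T · Sigma^{-1} · (x - mu):
  Sigma^{-1} · (x - mu) = (0.037, 0.2099).
  (x - mu)^T · [Sigma^{-1} · (x - mu)] = (1)·(0.037) + (2)·(0.2099) = 0.4568.

Step 4 — take square root: d = √(0.4568) ≈ 0.6759.

d(x, mu) = √(0.4568) ≈ 0.6759


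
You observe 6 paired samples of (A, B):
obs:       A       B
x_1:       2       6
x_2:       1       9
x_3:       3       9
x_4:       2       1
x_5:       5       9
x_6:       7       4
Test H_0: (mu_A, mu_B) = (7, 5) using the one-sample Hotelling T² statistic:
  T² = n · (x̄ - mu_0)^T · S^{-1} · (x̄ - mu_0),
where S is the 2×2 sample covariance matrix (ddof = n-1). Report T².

Step 1 — sample mean vector:
  mean(A) = (2 + 1 + 3 + 2 + 5 + 7) / 6 = 20/6 = 3.3333
  mean(B) = (6 + 9 + 9 + 1 + 9 + 4) / 6 = 38/6 = 6.3333
  x̄ = (3.3333, 6.3333),  deviation x̄ - mu_0 = (3.3333, 6.3333) - (7, 5) = (-3.6667, 1.3333).

Step 2 — sample covariance matrix, S[i,j] = (1/(n-1)) · Σ_k (x_{k,i} - mean_i) · (x_{k,j} - mean_j), divisor n-1 = 5:
  S[A,A] = ((-1.3333)·(-1.3333) + (-2.3333)·(-2.3333) + (-0.3333)·(-0.3333) + (-1.3333)·(-1.3333) + (1.6667)·(1.6667) + (3.6667)·(3.6667)) / 5 = 25.3333/5 = 5.0667
  S[A,B] = ((-1.3333)·(-0.3333) + (-2.3333)·(2.6667) + (-0.3333)·(2.6667) + (-1.3333)·(-5.3333) + (1.6667)·(2.6667) + (3.6667)·(-2.3333)) / 5 = -3.6667/5 = -0.7333
  S[B,B] = ((-0.3333)·(-0.3333) + (2.6667)·(2.6667) + (2.6667)·(2.6667) + (-5.3333)·(-5.3333) + (2.6667)·(2.6667) + (-2.3333)·(-2.3333)) / 5 = 55.3333/5 = 11.0667
  S = [[5.0667, -0.7333],
 [-0.7333, 11.0667]].

Step 3 — invert S. det(S) = 5.0667·11.0667 - (-0.7333)² = 55.5333.
  S^{-1} = (1/det) · [[d, -b], [-b, a]] = [[0.1993, 0.0132],
 [0.0132, 0.0912]].

Step 4 — quadratic form (x̄ - mu_0)^T · S^{-1} · (x̄ - mu_0):
  S^{-1} · (x̄ - mu_0) = (-0.7131, 0.0732),
  (x̄ - mu_0)^T · [...] = (-3.6667)·(-0.7131) + (1.3333)·(0.0732) = 2.7123.

Step 5 — scale by n: T² = 6 · 2.7123 = 16.2737.

T² ≈ 16.2737


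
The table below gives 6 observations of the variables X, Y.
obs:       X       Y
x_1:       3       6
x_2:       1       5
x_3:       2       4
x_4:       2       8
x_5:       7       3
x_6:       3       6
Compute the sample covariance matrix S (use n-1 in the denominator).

Step 1 — column means:
  mean(X) = (3 + 1 + 2 + 2 + 7 + 3) / 6 = 18/6 = 3
  mean(Y) = (6 + 5 + 4 + 8 + 3 + 6) / 6 = 32/6 = 5.3333

Step 2 — sample covariance S[i,j] = (1/(n-1)) · Σ_k (x_{k,i} - mean_i) · (x_{k,j} - mean_j), with n-1 = 5.
  S[X,X] = ((0)·(0) + (-2)·(-2) + (-1)·(-1) + (-1)·(-1) + (4)·(4) + (0)·(0)) / 5 = 22/5 = 4.4
  S[X,Y] = ((0)·(0.6667) + (-2)·(-0.3333) + (-1)·(-1.3333) + (-1)·(2.6667) + (4)·(-2.3333) + (0)·(0.6667)) / 5 = -10/5 = -2
  S[Y,Y] = ((0.6667)·(0.6667) + (-0.3333)·(-0.3333) + (-1.3333)·(-1.3333) + (2.6667)·(2.6667) + (-2.3333)·(-2.3333) + (0.6667)·(0.6667)) / 5 = 15.3333/5 = 3.0667

S is symmetric (S[j,i] = S[i,j]). Assembling:

S = [[4.4, -2],
 [-2, 3.0667]]


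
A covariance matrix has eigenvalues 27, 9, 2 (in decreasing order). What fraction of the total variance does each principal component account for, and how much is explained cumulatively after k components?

Step 1 — total variance = trace(Sigma) = Σ λ_i = 27 + 9 + 2 = 38.

Step 2 — fraction explained by component i = λ_i / Σ λ:
  PC1: 27/38 = 0.7105
  PC2: 9/38 = 0.2368
  PC3: 2/38 = 0.0526

Step 3 — cumulative fraction after k components = (λ_1 + ... + λ_k) / Σ λ:
  k = 1: 27/38 = 0.7105
  k = 2: (27 + 9)/38 = 36/38 = 0.9474
  k = 3: (27 + 9 + 2)/38 = 38/38 = 1

Summary (fraction, with percent):

explained: PC1 0.7105 (71.05%), PC2 0.2368 (23.68%), PC3 0.0526 (5.26%);  cumulative: 0.7105, 0.9474, 1


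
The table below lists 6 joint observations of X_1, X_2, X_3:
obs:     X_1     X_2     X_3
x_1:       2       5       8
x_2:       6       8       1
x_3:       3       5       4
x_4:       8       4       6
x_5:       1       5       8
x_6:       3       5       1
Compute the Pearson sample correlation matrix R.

Step 1 — column means:
  mean(X_1) = (2 + 6 + 3 + 8 + 1 + 3) / 6 = 23/6 = 3.8333
  mean(X_2) = (5 + 8 + 5 + 4 + 5 + 5) / 6 = 32/6 = 5.3333
  mean(X_3) = (8 + 1 + 4 + 6 + 8 + 1) / 6 = 28/6 = 4.6667

Step 2 — sample variances and covariances s[i,j] = (1/(n-1)) · Σ_k (x_{k,i} - mean_i) · (x_{k,j} - mean_j), with n-1 = 5:
  s[X_1,X_1] = ((-1.8333)·(-1.8333) + (2.1667)·(2.1667) + (-0.8333)·(-0.8333) + (4.1667)·(4.1667) + (-2.8333)·(-2.8333) + (-0.8333)·(-0.8333)) / 5 = 34.8333/5 = 6.9667
  s[X_1,X_2] = ((-1.8333)·(-0.3333) + (2.1667)·(2.6667) + (-0.8333)·(-0.3333) + (4.1667)·(-1.3333) + (-2.8333)·(-0.3333) + (-0.8333)·(-0.3333)) / 5 = 2.3333/5 = 0.4667
  s[X_1,X_3] = ((-1.8333)·(3.3333) + (2.1667)·(-3.6667) + (-0.8333)·(-0.6667) + (4.1667)·(1.3333) + (-2.8333)·(3.3333) + (-0.8333)·(-3.6667)) / 5 = -14.3333/5 = -2.8667
  s[X_2,X_2] = ((-0.3333)·(-0.3333) + (2.6667)·(2.6667) + (-0.3333)·(-0.3333) + (-1.3333)·(-1.3333) + (-0.3333)·(-0.3333) + (-0.3333)·(-0.3333)) / 5 = 9.3333/5 = 1.8667
  s[X_2,X_3] = ((-0.3333)·(3.3333) + (2.6667)·(-3.6667) + (-0.3333)·(-0.6667) + (-1.3333)·(1.3333) + (-0.3333)·(3.3333) + (-0.3333)·(-3.6667)) / 5 = -12.3333/5 = -2.4667
  s[X_3,X_3] = ((3.3333)·(3.3333) + (-3.6667)·(-3.6667) + (-0.6667)·(-0.6667) + (1.3333)·(1.3333) + (3.3333)·(3.3333) + (-3.6667)·(-3.6667)) / 5 = 51.3333/5 = 10.2667
  Sample standard deviations s_i = √(s[i,i]):
  s(X_1) = √(6.9667) = 2.6394
  s(X_2) = √(1.8667) = 1.3663
  s(X_3) = √(10.2667) = 3.2042

Step 3 — r_{ij} = s_{ij} / (s_i · s_j):
  r[X_1,X_1] = 1 (diagonal).
  r[X_1,X_2] = 0.4667 / (2.6394 · 1.3663) = 0.4667 / 3.6062 = 0.1294
  r[X_1,X_3] = -2.8667 / (2.6394 · 3.2042) = -2.8667 / 8.4572 = -0.339
  r[X_2,X_2] = 1 (diagonal).
  r[X_2,X_3] = -2.4667 / (1.3663 · 3.2042) = -2.4667 / 4.3777 = -0.5635
  r[X_3,X_3] = 1 (diagonal).

R is symmetric with unit diagonal. Assembling:

R = [[1, 0.1294, -0.339],
 [0.1294, 1, -0.5635],
 [-0.339, -0.5635, 1]]


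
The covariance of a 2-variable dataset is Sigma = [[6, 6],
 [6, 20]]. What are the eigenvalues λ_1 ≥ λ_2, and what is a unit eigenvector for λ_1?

Step 1 — characteristic polynomial of 2×2 Sigma:
  det(Sigma - λI) = λ² - trace · λ + det = 0.
  trace = 6 + 20 = 26, det = 6·20 - (6)² = 84.
Step 2 — discriminant:
  Δ = trace² - 4·det = 676 - 336 = 340.
Step 3 — eigenvalues:
  λ = (trace ± √Δ)/2 = (26 ± 18.4391)/2,
  λ_1 = 22.2195,  λ_2 = 3.7805.

Step 4 — unit eigenvector for λ_1: solve (Sigma - λ_1 I)v = 0. First row:
  (6 - 22.2195)·v_x + (6)·v_y = 0, i.e. (-16.2195)·v_x + (6)·v_y = 0,
  so v ∝ (b, λ_1 - a) = (6, 16.2195) = u.
  ||u|| = √((6)² + (16.2195)²) = √(299.0736) ≈ 17.2937,
  v_1 = u/||u|| ≈ (0.3469, 0.9379) (||v_1|| = 1).

λ_1 = 22.2195,  λ_2 = 3.7805;  v_1 ≈ (0.3469, 0.9379)


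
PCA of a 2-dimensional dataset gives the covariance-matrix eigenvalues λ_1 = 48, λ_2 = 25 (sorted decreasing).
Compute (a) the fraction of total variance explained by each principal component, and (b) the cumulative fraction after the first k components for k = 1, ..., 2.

Step 1 — total variance = trace(Sigma) = Σ λ_i = 48 + 25 = 73.

Step 2 — fraction explained by component i = λ_i / Σ λ:
  PC1: 48/73 = 0.6575
  PC2: 25/73 = 0.3425

Step 3 — cumulative fraction after k components = (λ_1 + ... + λ_k) / Σ λ:
  k = 1: 48/73 = 0.6575
  k = 2: (48 + 25)/73 = 73/73 = 1

Summary (fraction, with percent):

explained: PC1 0.6575 (65.75%), PC2 0.3425 (34.25%);  cumulative: 0.6575, 1


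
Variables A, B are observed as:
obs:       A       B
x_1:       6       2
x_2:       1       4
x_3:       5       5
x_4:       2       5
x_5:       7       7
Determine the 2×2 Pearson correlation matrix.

Step 1 — column means:
  mean(A) = (6 + 1 + 5 + 2 + 7) / 5 = 21/5 = 4.2
  mean(B) = (2 + 4 + 5 + 5 + 7) / 5 = 23/5 = 4.6

Step 2 — sample variances and covariances s[i,j] = (1/(n-1)) · Σ_k (x_{k,i} - mean_i) · (x_{k,j} - mean_j), with n-1 = 4:
  s[A,A] = ((1.8)·(1.8) + (-3.2)·(-3.2) + (0.8)·(0.8) + (-2.2)·(-2.2) + (2.8)·(2.8)) / 4 = 26.8/4 = 6.7
  s[A,B] = ((1.8)·(-2.6) + (-3.2)·(-0.6) + (0.8)·(0.4) + (-2.2)·(0.4) + (2.8)·(2.4)) / 4 = 3.4/4 = 0.85
  s[B,B] = ((-2.6)·(-2.6) + (-0.6)·(-0.6) + (0.4)·(0.4) + (0.4)·(0.4) + (2.4)·(2.4)) / 4 = 13.2/4 = 3.3
  Sample standard deviations s_i = √(s[i,i]):
  s(A) = √(6.7) = 2.5884
  s(B) = √(3.3) = 1.8166

Step 3 — r_{ij} = s_{ij} / (s_i · s_j):
  r[A,A] = 1 (diagonal).
  r[A,B] = 0.85 / (2.5884 · 1.8166) = 0.85 / 4.7021 = 0.1808
  r[B,B] = 1 (diagonal).

R is symmetric with unit diagonal. Assembling:

R = [[1, 0.1808],
 [0.1808, 1]]


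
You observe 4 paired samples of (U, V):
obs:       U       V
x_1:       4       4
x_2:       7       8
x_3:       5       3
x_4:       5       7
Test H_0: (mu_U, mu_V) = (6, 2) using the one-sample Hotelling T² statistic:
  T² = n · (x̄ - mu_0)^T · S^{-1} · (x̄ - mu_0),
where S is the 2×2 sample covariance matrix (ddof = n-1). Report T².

Step 1 — sample mean vector:
  mean(U) = (4 + 7 + 5 + 5) / 4 = 21/4 = 5.25
  mean(V) = (4 + 8 + 3 + 7) / 4 = 22/4 = 5.5
  x̄ = (5.25, 5.5),  deviation x̄ - mu_0 = (5.25, 5.5) - (6, 2) = (-0.75, 3.5).

Step 2 — sample covariance matrix, S[i,j] = (1/(n-1)) · Σ_k (x_{k,i} - mean_i) · (x_{k,j} - mean_j), divisor n-1 = 3:
  S[U,U] = ((-1.25)·(-1.25) + (1.75)·(1.75) + (-0.25)·(-0.25) + (-0.25)·(-0.25)) / 3 = 4.75/3 = 1.5833
  S[U,V] = ((-1.25)·(-1.5) + (1.75)·(2.5) + (-0.25)·(-2.5) + (-0.25)·(1.5)) / 3 = 6.5/3 = 2.1667
  S[V,V] = ((-1.5)·(-1.5) + (2.5)·(2.5) + (-2.5)·(-2.5) + (1.5)·(1.5)) / 3 = 17/3 = 5.6667
  S = [[1.5833, 2.1667],
 [2.1667, 5.6667]].

Step 3 — invert S. det(S) = 1.5833·5.6667 - (2.1667)² = 4.2778.
  S^{-1} = (1/det) · [[d, -b], [-b, a]] = [[1.3247, -0.5065],
 [-0.5065, 0.3701]].

Step 4 — quadratic form (x̄ - mu_0)^T · S^{-1} · (x̄ - mu_0):
  S^{-1} · (x̄ - mu_0) = (-2.7662, 1.6753),
  (x̄ - mu_0)^T · [...] = (-0.75)·(-2.7662) + (3.5)·(1.6753) = 7.9383.

Step 5 — scale by n: T² = 4 · 7.9383 = 31.7532.

T² ≈ 31.7532


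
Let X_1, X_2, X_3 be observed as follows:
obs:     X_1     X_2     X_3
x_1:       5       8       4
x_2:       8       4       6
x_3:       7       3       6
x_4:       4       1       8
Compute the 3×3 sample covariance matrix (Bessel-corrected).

Step 1 — column means:
  mean(X_1) = (5 + 8 + 7 + 4) / 4 = 24/4 = 6
  mean(X_2) = (8 + 4 + 3 + 1) / 4 = 16/4 = 4
  mean(X_3) = (4 + 6 + 6 + 8) / 4 = 24/4 = 6

Step 2 — sample covariance S[i,j] = (1/(n-1)) · Σ_k (x_{k,i} - mean_i) · (x_{k,j} - mean_j), with n-1 = 3.
  S[X_1,X_1] = ((-1)·(-1) + (2)·(2) + (1)·(1) + (-2)·(-2)) / 3 = 10/3 = 3.3333
  S[X_1,X_2] = ((-1)·(4) + (2)·(0) + (1)·(-1) + (-2)·(-3)) / 3 = 1/3 = 0.3333
  S[X_1,X_3] = ((-1)·(-2) + (2)·(0) + (1)·(0) + (-2)·(2)) / 3 = -2/3 = -0.6667
  S[X_2,X_2] = ((4)·(4) + (0)·(0) + (-1)·(-1) + (-3)·(-3)) / 3 = 26/3 = 8.6667
  S[X_2,X_3] = ((4)·(-2) + (0)·(0) + (-1)·(0) + (-3)·(2)) / 3 = -14/3 = -4.6667
  S[X_3,X_3] = ((-2)·(-2) + (0)·(0) + (0)·(0) + (2)·(2)) / 3 = 8/3 = 2.6667

S is symmetric (S[j,i] = S[i,j]). Assembling:

S = [[3.3333, 0.3333, -0.6667],
 [0.3333, 8.6667, -4.6667],
 [-0.6667, -4.6667, 2.6667]]


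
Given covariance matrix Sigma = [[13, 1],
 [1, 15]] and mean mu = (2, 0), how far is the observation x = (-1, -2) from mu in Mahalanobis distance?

Step 1 — centre the observation: (x - mu) = (-3, -2).

Step 2 — invert Sigma. det(Sigma) = 13·15 - (1)² = 194.
  Sigma^{-1} = (1/det) · [[d, -b], [-b, a]] = [[0.0773, -0.0052],
 [-0.0052, 0.067]].

Step 3 — form the quadratic (x - mu)^T · Sigma^{-1} · (x - mu):
  Sigma^{-1} · (x - mu) = (-0.2216, -0.1186).
  (x - mu)^T · [Sigma^{-1} · (x - mu)] = (-3)·(-0.2216) + (-2)·(-0.1186) = 0.9021.

Step 4 — take square root: d = √(0.9021) ≈ 0.9498.

d(x, mu) = √(0.9021) ≈ 0.9498


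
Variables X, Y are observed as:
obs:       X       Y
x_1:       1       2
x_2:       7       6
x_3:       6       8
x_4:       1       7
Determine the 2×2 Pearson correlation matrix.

Step 1 — column means:
  mean(X) = (1 + 7 + 6 + 1) / 4 = 15/4 = 3.75
  mean(Y) = (2 + 6 + 8 + 7) / 4 = 23/4 = 5.75

Step 2 — sample variances and covariances s[i,j] = (1/(n-1)) · Σ_k (x_{k,i} - mean_i) · (x_{k,j} - mean_j), with n-1 = 3:
  s[X,X] = ((-2.75)·(-2.75) + (3.25)·(3.25) + (2.25)·(2.25) + (-2.75)·(-2.75)) / 3 = 30.75/3 = 10.25
  s[X,Y] = ((-2.75)·(-3.75) + (3.25)·(0.25) + (2.25)·(2.25) + (-2.75)·(1.25)) / 3 = 12.75/3 = 4.25
  s[Y,Y] = ((-3.75)·(-3.75) + (0.25)·(0.25) + (2.25)·(2.25) + (1.25)·(1.25)) / 3 = 20.75/3 = 6.9167
  Sample standard deviations s_i = √(s[i,i]):
  s(X) = √(10.25) = 3.2016
  s(Y) = √(6.9167) = 2.63

Step 3 — r_{ij} = s_{ij} / (s_i · s_j):
  r[X,X] = 1 (diagonal).
  r[X,Y] = 4.25 / (3.2016 · 2.63) = 4.25 / 8.42 = 0.5048
  r[Y,Y] = 1 (diagonal).

R is symmetric with unit diagonal. Assembling:

R = [[1, 0.5048],
 [0.5048, 1]]


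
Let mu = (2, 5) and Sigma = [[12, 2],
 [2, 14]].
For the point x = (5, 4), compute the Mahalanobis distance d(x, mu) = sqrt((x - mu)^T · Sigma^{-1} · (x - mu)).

Step 1 — centre the observation: (x - mu) = (3, -1).

Step 2 — invert Sigma. det(Sigma) = 12·14 - (2)² = 164.
  Sigma^{-1} = (1/det) · [[d, -b], [-b, a]] = [[0.0854, -0.0122],
 [-0.0122, 0.0732]].

Step 3 — form the quadratic (x - mu)^T · Sigma^{-1} · (x - mu):
  Sigma^{-1} · (x - mu) = (0.2683, -0.1098).
  (x - mu)^T · [Sigma^{-1} · (x - mu)] = (3)·(0.2683) + (-1)·(-0.1098) = 0.9146.

Step 4 — take square root: d = √(0.9146) ≈ 0.9564.

d(x, mu) = √(0.9146) ≈ 0.9564


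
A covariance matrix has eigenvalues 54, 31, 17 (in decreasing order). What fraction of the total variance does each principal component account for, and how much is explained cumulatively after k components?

Step 1 — total variance = trace(Sigma) = Σ λ_i = 54 + 31 + 17 = 102.

Step 2 — fraction explained by component i = λ_i / Σ λ:
  PC1: 54/102 = 0.5294
  PC2: 31/102 = 0.3039
  PC3: 17/102 = 0.1667

Step 3 — cumulative fraction after k components = (λ_1 + ... + λ_k) / Σ λ:
  k = 1: 54/102 = 0.5294
  k = 2: (54 + 31)/102 = 85/102 = 0.8333
  k = 3: (54 + 31 + 17)/102 = 102/102 = 1

Summary (fraction, with percent):

explained: PC1 0.5294 (52.94%), PC2 0.3039 (30.39%), PC3 0.1667 (16.67%);  cumulative: 0.5294, 0.8333, 1


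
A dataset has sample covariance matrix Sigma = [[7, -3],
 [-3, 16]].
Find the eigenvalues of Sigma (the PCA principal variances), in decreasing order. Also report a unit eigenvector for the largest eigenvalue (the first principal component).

Step 1 — characteristic polynomial of 2×2 Sigma:
  det(Sigma - λI) = λ² - trace · λ + det = 0.
  trace = 7 + 16 = 23, det = 7·16 - (-3)² = 103.
Step 2 — discriminant:
  Δ = trace² - 4·det = 529 - 412 = 117.
Step 3 — eigenvalues:
  λ = (trace ± √Δ)/2 = (23 ± 10.8167)/2,
  λ_1 = 16.9083,  λ_2 = 6.0917.

Step 4 — unit eigenvector for λ_1: solve (Sigma - λ_1 I)v = 0. First row:
  (7 - 16.9083)·v_x + (-3)·v_y = 0, i.e. (-9.9083)·v_x + (-3)·v_y = 0,
  so v ∝ (b, λ_1 - a) = (-3, 9.9083); multiply by -1 so the first entry is positive: u = (3, -9.9083).
  ||u|| = √((3)² + (-9.9083)²) = √(107.1749) ≈ 10.3525,
  v_1 = u/||u|| ≈ (0.2898, -0.9571) (||v_1|| = 1).

λ_1 = 16.9083,  λ_2 = 6.0917;  v_1 ≈ (0.2898, -0.9571)


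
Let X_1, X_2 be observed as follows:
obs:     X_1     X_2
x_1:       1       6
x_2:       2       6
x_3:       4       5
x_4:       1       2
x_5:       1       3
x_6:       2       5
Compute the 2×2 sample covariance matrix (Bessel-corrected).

Step 1 — column means:
  mean(X_1) = (1 + 2 + 4 + 1 + 1 + 2) / 6 = 11/6 = 1.8333
  mean(X_2) = (6 + 6 + 5 + 2 + 3 + 5) / 6 = 27/6 = 4.5

Step 2 — sample covariance S[i,j] = (1/(n-1)) · Σ_k (x_{k,i} - mean_i) · (x_{k,j} - mean_j), with n-1 = 5.
  S[X_1,X_1] = ((-0.8333)·(-0.8333) + (0.1667)·(0.1667) + (2.1667)·(2.1667) + (-0.8333)·(-0.8333) + (-0.8333)·(-0.8333) + (0.1667)·(0.1667)) / 5 = 6.8333/5 = 1.3667
  S[X_1,X_2] = ((-0.8333)·(1.5) + (0.1667)·(1.5) + (2.1667)·(0.5) + (-0.8333)·(-2.5) + (-0.8333)·(-1.5) + (0.1667)·(0.5)) / 5 = 3.5/5 = 0.7
  S[X_2,X_2] = ((1.5)·(1.5) + (1.5)·(1.5) + (0.5)·(0.5) + (-2.5)·(-2.5) + (-1.5)·(-1.5) + (0.5)·(0.5)) / 5 = 13.5/5 = 2.7

S is symmetric (S[j,i] = S[i,j]). Assembling:

S = [[1.3667, 0.7],
 [0.7, 2.7]]


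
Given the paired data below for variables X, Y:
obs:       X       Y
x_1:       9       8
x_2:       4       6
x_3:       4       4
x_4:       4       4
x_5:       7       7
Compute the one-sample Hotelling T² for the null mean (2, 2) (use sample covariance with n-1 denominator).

Step 1 — sample mean vector:
  mean(X) = (9 + 4 + 4 + 4 + 7) / 5 = 28/5 = 5.6
  mean(Y) = (8 + 6 + 4 + 4 + 7) / 5 = 29/5 = 5.8
  x̄ = (5.6, 5.8),  deviation x̄ - mu_0 = (5.6, 5.8) - (2, 2) = (3.6, 3.8).

Step 2 — sample covariance matrix, S[i,j] = (1/(n-1)) · Σ_k (x_{k,i} - mean_i) · (x_{k,j} - mean_j), divisor n-1 = 4:
  S[X,X] = ((3.4)·(3.4) + (-1.6)·(-1.6) + (-1.6)·(-1.6) + (-1.6)·(-1.6) + (1.4)·(1.4)) / 4 = 21.2/4 = 5.3
  S[X,Y] = ((3.4)·(2.2) + (-1.6)·(0.2) + (-1.6)·(-1.8) + (-1.6)·(-1.8) + (1.4)·(1.2)) / 4 = 14.6/4 = 3.65
  S[Y,Y] = ((2.2)·(2.2) + (0.2)·(0.2) + (-1.8)·(-1.8) + (-1.8)·(-1.8) + (1.2)·(1.2)) / 4 = 12.8/4 = 3.2
  S = [[5.3, 3.65],
 [3.65, 3.2]].

Step 3 — invert S. det(S) = 5.3·3.2 - (3.65)² = 3.6375.
  S^{-1} = (1/det) · [[d, -b], [-b, a]] = [[0.8797, -1.0034],
 [-1.0034, 1.457]].

Step 4 — quadratic form (x̄ - mu_0)^T · S^{-1} · (x̄ - mu_0):
  S^{-1} · (x̄ - mu_0) = (-0.646, 1.9244),
  (x̄ - mu_0)^T · [...] = (3.6)·(-0.646) + (3.8)·(1.9244) = 4.9869.

Step 5 — scale by n: T² = 5 · 4.9869 = 24.9347.

T² ≈ 24.9347


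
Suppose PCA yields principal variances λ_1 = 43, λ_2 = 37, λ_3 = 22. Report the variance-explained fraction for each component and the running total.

Step 1 — total variance = trace(Sigma) = Σ λ_i = 43 + 37 + 22 = 102.

Step 2 — fraction explained by component i = λ_i / Σ λ:
  PC1: 43/102 = 0.4216
  PC2: 37/102 = 0.3627
  PC3: 22/102 = 0.2157

Step 3 — cumulative fraction after k components = (λ_1 + ... + λ_k) / Σ λ:
  k = 1: 43/102 = 0.4216
  k = 2: (43 + 37)/102 = 80/102 = 0.7843
  k = 3: (43 + 37 + 22)/102 = 102/102 = 1

Summary (fraction, with percent):

explained: PC1 0.4216 (42.16%), PC2 0.3627 (36.27%), PC3 0.2157 (21.57%);  cumulative: 0.4216, 0.7843, 1


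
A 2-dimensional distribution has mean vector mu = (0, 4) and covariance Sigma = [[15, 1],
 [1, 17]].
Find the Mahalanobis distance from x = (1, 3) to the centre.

Step 1 — centre the observation: (x - mu) = (1, -1).

Step 2 — invert Sigma. det(Sigma) = 15·17 - (1)² = 254.
  Sigma^{-1} = (1/det) · [[d, -b], [-b, a]] = [[0.0669, -0.0039],
 [-0.0039, 0.0591]].

Step 3 — form the quadratic (x - mu)^T · Sigma^{-1} · (x - mu):
  Sigma^{-1} · (x - mu) = (0.0709, -0.063).
  (x - mu)^T · [Sigma^{-1} · (x - mu)] = (1)·(0.0709) + (-1)·(-0.063) = 0.1339.

Step 4 — take square root: d = √(0.1339) ≈ 0.3659.

d(x, mu) = √(0.1339) ≈ 0.3659


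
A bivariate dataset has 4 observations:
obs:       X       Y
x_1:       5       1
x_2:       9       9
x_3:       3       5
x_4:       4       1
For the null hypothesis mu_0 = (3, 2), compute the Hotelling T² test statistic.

Step 1 — sample mean vector:
  mean(X) = (5 + 9 + 3 + 4) / 4 = 21/4 = 5.25
  mean(Y) = (1 + 9 + 5 + 1) / 4 = 16/4 = 4
  x̄ = (5.25, 4),  deviation x̄ - mu_0 = (5.25, 4) - (3, 2) = (2.25, 2).

Step 2 — sample covariance matrix, S[i,j] = (1/(n-1)) · Σ_k (x_{k,i} - mean_i) · (x_{k,j} - mean_j), divisor n-1 = 3:
  S[X,X] = ((-0.25)·(-0.25) + (3.75)·(3.75) + (-2.25)·(-2.25) + (-1.25)·(-1.25)) / 3 = 20.75/3 = 6.9167
  S[X,Y] = ((-0.25)·(-3) + (3.75)·(5) + (-2.25)·(1) + (-1.25)·(-3)) / 3 = 21/3 = 7
  S[Y,Y] = ((-3)·(-3) + (5)·(5) + (1)·(1) + (-3)·(-3)) / 3 = 44/3 = 14.6667
  S = [[6.9167, 7],
 [7, 14.6667]].

Step 3 — invert S. det(S) = 6.9167·14.6667 - (7)² = 52.4444.
  S^{-1} = (1/det) · [[d, -b], [-b, a]] = [[0.2797, -0.1335],
 [-0.1335, 0.1319]].

Step 4 — quadratic form (x̄ - mu_0)^T · S^{-1} · (x̄ - mu_0):
  S^{-1} · (x̄ - mu_0) = (0.3623, -0.0365),
  (x̄ - mu_0)^T · [...] = (2.25)·(0.3623) + (2)·(-0.0365) = 0.7421.

Step 5 — scale by n: T² = 4 · 0.7421 = 2.9682.

T² ≈ 2.9682


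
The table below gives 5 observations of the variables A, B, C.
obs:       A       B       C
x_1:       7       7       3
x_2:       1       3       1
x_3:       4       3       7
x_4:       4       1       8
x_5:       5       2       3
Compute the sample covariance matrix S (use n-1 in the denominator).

Step 1 — column means:
  mean(A) = (7 + 1 + 4 + 4 + 5) / 5 = 21/5 = 4.2
  mean(B) = (7 + 3 + 3 + 1 + 2) / 5 = 16/5 = 3.2
  mean(C) = (3 + 1 + 7 + 8 + 3) / 5 = 22/5 = 4.4

Step 2 — sample covariance S[i,j] = (1/(n-1)) · Σ_k (x_{k,i} - mean_i) · (x_{k,j} - mean_j), with n-1 = 4.
  S[A,A] = ((2.8)·(2.8) + (-3.2)·(-3.2) + (-0.2)·(-0.2) + (-0.2)·(-0.2) + (0.8)·(0.8)) / 4 = 18.8/4 = 4.7
  S[A,B] = ((2.8)·(3.8) + (-3.2)·(-0.2) + (-0.2)·(-0.2) + (-0.2)·(-2.2) + (0.8)·(-1.2)) / 4 = 10.8/4 = 2.7
  S[A,C] = ((2.8)·(-1.4) + (-3.2)·(-3.4) + (-0.2)·(2.6) + (-0.2)·(3.6) + (0.8)·(-1.4)) / 4 = 4.6/4 = 1.15
  S[B,B] = ((3.8)·(3.8) + (-0.2)·(-0.2) + (-0.2)·(-0.2) + (-2.2)·(-2.2) + (-1.2)·(-1.2)) / 4 = 20.8/4 = 5.2
  S[B,C] = ((3.8)·(-1.4) + (-0.2)·(-3.4) + (-0.2)·(2.6) + (-2.2)·(3.6) + (-1.2)·(-1.4)) / 4 = -11.4/4 = -2.85
  S[C,C] = ((-1.4)·(-1.4) + (-3.4)·(-3.4) + (2.6)·(2.6) + (3.6)·(3.6) + (-1.4)·(-1.4)) / 4 = 35.2/4 = 8.8

S is symmetric (S[j,i] = S[i,j]). Assembling:

S = [[4.7, 2.7, 1.15],
 [2.7, 5.2, -2.85],
 [1.15, -2.85, 8.8]]


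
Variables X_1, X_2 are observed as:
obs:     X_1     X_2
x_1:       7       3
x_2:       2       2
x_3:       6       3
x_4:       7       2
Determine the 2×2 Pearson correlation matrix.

Step 1 — column means:
  mean(X_1) = (7 + 2 + 6 + 7) / 4 = 22/4 = 5.5
  mean(X_2) = (3 + 2 + 3 + 2) / 4 = 10/4 = 2.5

Step 2 — sample variances and covariances s[i,j] = (1/(n-1)) · Σ_k (x_{k,i} - mean_i) · (x_{k,j} - mean_j), with n-1 = 3:
  s[X_1,X_1] = ((1.5)·(1.5) + (-3.5)·(-3.5) + (0.5)·(0.5) + (1.5)·(1.5)) / 3 = 17/3 = 5.6667
  s[X_1,X_2] = ((1.5)·(0.5) + (-3.5)·(-0.5) + (0.5)·(0.5) + (1.5)·(-0.5)) / 3 = 2/3 = 0.6667
  s[X_2,X_2] = ((0.5)·(0.5) + (-0.5)·(-0.5) + (0.5)·(0.5) + (-0.5)·(-0.5)) / 3 = 1/3 = 0.3333
  Sample standard deviations s_i = √(s[i,i]):
  s(X_1) = √(5.6667) = 2.3805
  s(X_2) = √(0.3333) = 0.5774

Step 3 — r_{ij} = s_{ij} / (s_i · s_j):
  r[X_1,X_1] = 1 (diagonal).
  r[X_1,X_2] = 0.6667 / (2.3805 · 0.5774) = 0.6667 / 1.3744 = 0.4851
  r[X_2,X_2] = 1 (diagonal).

R is symmetric with unit diagonal. Assembling:

R = [[1, 0.4851],
 [0.4851, 1]]


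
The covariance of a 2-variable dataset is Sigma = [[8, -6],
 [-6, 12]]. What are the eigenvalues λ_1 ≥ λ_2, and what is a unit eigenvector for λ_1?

Step 1 — characteristic polynomial of 2×2 Sigma:
  det(Sigma - λI) = λ² - trace · λ + det = 0.
  trace = 8 + 12 = 20, det = 8·12 - (-6)² = 60.
Step 2 — discriminant:
  Δ = trace² - 4·det = 400 - 240 = 160.
Step 3 — eigenvalues:
  λ = (trace ± √Δ)/2 = (20 ± 12.6491)/2,
  λ_1 = 16.3246,  λ_2 = 3.6754.

Step 4 — unit eigenvector for λ_1: solve (Sigma - λ_1 I)v = 0. First row:
  (8 - 16.3246)·v_x + (-6)·v_y = 0, i.e. (-8.3246)·v_x + (-6)·v_y = 0,
  so v ∝ (b, λ_1 - a) = (-6, 8.3246); multiply by -1 so the first entry is positive: u = (6, -8.3246).
  ||u|| = √((6)² + (-8.3246)²) = √(105.2982) ≈ 10.2615,
  v_1 = u/||u|| ≈ (0.5847, -0.8112) (||v_1|| = 1).

λ_1 = 16.3246,  λ_2 = 3.6754;  v_1 ≈ (0.5847, -0.8112)


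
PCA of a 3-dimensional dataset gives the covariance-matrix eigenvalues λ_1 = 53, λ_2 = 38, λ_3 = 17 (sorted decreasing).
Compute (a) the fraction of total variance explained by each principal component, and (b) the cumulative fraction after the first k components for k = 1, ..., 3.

Step 1 — total variance = trace(Sigma) = Σ λ_i = 53 + 38 + 17 = 108.

Step 2 — fraction explained by component i = λ_i / Σ λ:
  PC1: 53/108 = 0.4907
  PC2: 38/108 = 0.3519
  PC3: 17/108 = 0.1574

Step 3 — cumulative fraction after k components = (λ_1 + ... + λ_k) / Σ λ:
  k = 1: 53/108 = 0.4907
  k = 2: (53 + 38)/108 = 91/108 = 0.8426
  k = 3: (53 + 38 + 17)/108 = 108/108 = 1

Summary (fraction, with percent):

explained: PC1 0.4907 (49.07%), PC2 0.3519 (35.19%), PC3 0.1574 (15.74%);  cumulative: 0.4907, 0.8426, 1


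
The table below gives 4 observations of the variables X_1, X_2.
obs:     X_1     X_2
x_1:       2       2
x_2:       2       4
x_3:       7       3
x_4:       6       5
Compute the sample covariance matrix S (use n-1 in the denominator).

Step 1 — column means:
  mean(X_1) = (2 + 2 + 7 + 6) / 4 = 17/4 = 4.25
  mean(X_2) = (2 + 4 + 3 + 5) / 4 = 14/4 = 3.5

Step 2 — sample covariance S[i,j] = (1/(n-1)) · Σ_k (x_{k,i} - mean_i) · (x_{k,j} - mean_j), with n-1 = 3.
  S[X_1,X_1] = ((-2.25)·(-2.25) + (-2.25)·(-2.25) + (2.75)·(2.75) + (1.75)·(1.75)) / 3 = 20.75/3 = 6.9167
  S[X_1,X_2] = ((-2.25)·(-1.5) + (-2.25)·(0.5) + (2.75)·(-0.5) + (1.75)·(1.5)) / 3 = 3.5/3 = 1.1667
  S[X_2,X_2] = ((-1.5)·(-1.5) + (0.5)·(0.5) + (-0.5)·(-0.5) + (1.5)·(1.5)) / 3 = 5/3 = 1.6667

S is symmetric (S[j,i] = S[i,j]). Assembling:

S = [[6.9167, 1.1667],
 [1.1667, 1.6667]]


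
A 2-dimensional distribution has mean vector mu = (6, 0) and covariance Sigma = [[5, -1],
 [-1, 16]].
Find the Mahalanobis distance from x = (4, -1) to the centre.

Step 1 — centre the observation: (x - mu) = (-2, -1).

Step 2 — invert Sigma. det(Sigma) = 5·16 - (-1)² = 79.
  Sigma^{-1} = (1/det) · [[d, -b], [-b, a]] = [[0.2025, 0.0127],
 [0.0127, 0.0633]].

Step 3 — form the quadratic (x - mu)^T · Sigma^{-1} · (x - mu):
  Sigma^{-1} · (x - mu) = (-0.4177, -0.0886).
  (x - mu)^T · [Sigma^{-1} · (x - mu)] = (-2)·(-0.4177) + (-1)·(-0.0886) = 0.9241.

Step 4 — take square root: d = √(0.9241) ≈ 0.9613.

d(x, mu) = √(0.9241) ≈ 0.9613


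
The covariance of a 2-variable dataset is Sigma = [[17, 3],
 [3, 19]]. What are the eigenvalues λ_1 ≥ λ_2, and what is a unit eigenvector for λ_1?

Step 1 — characteristic polynomial of 2×2 Sigma:
  det(Sigma - λI) = λ² - trace · λ + det = 0.
  trace = 17 + 19 = 36, det = 17·19 - (3)² = 314.
Step 2 — discriminant:
  Δ = trace² - 4·det = 1296 - 1256 = 40.
Step 3 — eigenvalues:
  λ = (trace ± √Δ)/2 = (36 ± 6.3246)/2,
  λ_1 = 21.1623,  λ_2 = 14.8377.

Step 4 — unit eigenvector for λ_1: solve (Sigma - λ_1 I)v = 0. First row:
  (17 - 21.1623)·v_x + (3)·v_y = 0, i.e. (-4.1623)·v_x + (3)·v_y = 0,
  so v ∝ (b, λ_1 - a) = (3, 4.1623) = u.
  ||u|| = √((3)² + (4.1623)²) = √(26.3246) ≈ 5.1307,
  v_1 = u/||u|| ≈ (0.5847, 0.8112) (||v_1|| = 1).

λ_1 = 21.1623,  λ_2 = 14.8377;  v_1 ≈ (0.5847, 0.8112)


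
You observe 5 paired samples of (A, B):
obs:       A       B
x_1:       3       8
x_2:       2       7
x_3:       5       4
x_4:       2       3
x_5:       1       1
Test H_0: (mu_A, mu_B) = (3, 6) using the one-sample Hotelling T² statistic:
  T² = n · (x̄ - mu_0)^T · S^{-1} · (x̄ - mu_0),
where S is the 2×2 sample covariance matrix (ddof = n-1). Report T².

Step 1 — sample mean vector:
  mean(A) = (3 + 2 + 5 + 2 + 1) / 5 = 13/5 = 2.6
  mean(B) = (8 + 7 + 4 + 3 + 1) / 5 = 23/5 = 4.6
  x̄ = (2.6, 4.6),  deviation x̄ - mu_0 = (2.6, 4.6) - (3, 6) = (-0.4, -1.4).

Step 2 — sample covariance matrix, S[i,j] = (1/(n-1)) · Σ_k (x_{k,i} - mean_i) · (x_{k,j} - mean_j), divisor n-1 = 4:
  S[A,A] = ((0.4)·(0.4) + (-0.6)·(-0.6) + (2.4)·(2.4) + (-0.6)·(-0.6) + (-1.6)·(-1.6)) / 4 = 9.2/4 = 2.3
  S[A,B] = ((0.4)·(3.4) + (-0.6)·(2.4) + (2.4)·(-0.6) + (-0.6)·(-1.6) + (-1.6)·(-3.6)) / 4 = 5.2/4 = 1.3
  S[B,B] = ((3.4)·(3.4) + (2.4)·(2.4) + (-0.6)·(-0.6) + (-1.6)·(-1.6) + (-3.6)·(-3.6)) / 4 = 33.2/4 = 8.3
  S = [[2.3, 1.3],
 [1.3, 8.3]].

Step 3 — invert S. det(S) = 2.3·8.3 - (1.3)² = 17.4.
  S^{-1} = (1/det) · [[d, -b], [-b, a]] = [[0.477, -0.0747],
 [-0.0747, 0.1322]].

Step 4 — quadratic form (x̄ - mu_0)^T · S^{-1} · (x̄ - mu_0):
  S^{-1} · (x̄ - mu_0) = (-0.0862, -0.1552),
  (x̄ - mu_0)^T · [...] = (-0.4)·(-0.0862) + (-1.4)·(-0.1552) = 0.2517.

Step 5 — scale by n: T² = 5 · 0.2517 = 1.2586.

T² ≈ 1.2586


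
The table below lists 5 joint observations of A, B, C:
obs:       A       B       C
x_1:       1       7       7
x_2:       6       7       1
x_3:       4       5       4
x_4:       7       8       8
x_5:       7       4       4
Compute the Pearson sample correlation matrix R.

Step 1 — column means:
  mean(A) = (1 + 6 + 4 + 7 + 7) / 5 = 25/5 = 5
  mean(B) = (7 + 7 + 5 + 8 + 4) / 5 = 31/5 = 6.2
  mean(C) = (7 + 1 + 4 + 8 + 4) / 5 = 24/5 = 4.8

Step 2 — sample variances and covariances s[i,j] = (1/(n-1)) · Σ_k (x_{k,i} - mean_i) · (x_{k,j} - mean_j), with n-1 = 4:
  s[A,A] = ((-4)·(-4) + (1)·(1) + (-1)·(-1) + (2)·(2) + (2)·(2)) / 4 = 26/4 = 6.5
  s[A,B] = ((-4)·(0.8) + (1)·(0.8) + (-1)·(-1.2) + (2)·(1.8) + (2)·(-2.2)) / 4 = -2/4 = -0.5
  s[A,C] = ((-4)·(2.2) + (1)·(-3.8) + (-1)·(-0.8) + (2)·(3.2) + (2)·(-0.8)) / 4 = -7/4 = -1.75
  s[B,B] = ((0.8)·(0.8) + (0.8)·(0.8) + (-1.2)·(-1.2) + (1.8)·(1.8) + (-2.2)·(-2.2)) / 4 = 10.8/4 = 2.7
  s[B,C] = ((0.8)·(2.2) + (0.8)·(-3.8) + (-1.2)·(-0.8) + (1.8)·(3.2) + (-2.2)·(-0.8)) / 4 = 7.2/4 = 1.8
  s[C,C] = ((2.2)·(2.2) + (-3.8)·(-3.8) + (-0.8)·(-0.8) + (3.2)·(3.2) + (-0.8)·(-0.8)) / 4 = 30.8/4 = 7.7
  Sample standard deviations s_i = √(s[i,i]):
  s(A) = √(6.5) = 2.5495
  s(B) = √(2.7) = 1.6432
  s(C) = √(7.7) = 2.7749

Step 3 — r_{ij} = s_{ij} / (s_i · s_j):
  r[A,A] = 1 (diagonal).
  r[A,B] = -0.5 / (2.5495 · 1.6432) = -0.5 / 4.1893 = -0.1194
  r[A,C] = -1.75 / (2.5495 · 2.7749) = -1.75 / 7.0746 = -0.2474
  r[B,B] = 1 (diagonal).
  r[B,C] = 1.8 / (1.6432 · 2.7749) = 1.8 / 4.5596 = 0.3948
  r[C,C] = 1 (diagonal).

R is symmetric with unit diagonal. Assembling:

R = [[1, -0.1194, -0.2474],
 [-0.1194, 1, 0.3948],
 [-0.2474, 0.3948, 1]]


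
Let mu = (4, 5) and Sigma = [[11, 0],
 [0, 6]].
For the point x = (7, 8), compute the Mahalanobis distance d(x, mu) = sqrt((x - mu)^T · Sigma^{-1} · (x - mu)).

Step 1 — centre the observation: (x - mu) = (3, 3).

Step 2 — invert Sigma. det(Sigma) = 11·6 - (0)² = 66.
  Sigma^{-1} = (1/det) · [[d, -b], [-b, a]] = [[0.0909, 0],
 [0, 0.1667]].

Step 3 — form the quadratic (x - mu)^T · Sigma^{-1} · (x - mu):
  Sigma^{-1} · (x - mu) = (0.2727, 0.5).
  (x - mu)^T · [Sigma^{-1} · (x - mu)] = (3)·(0.2727) + (3)·(0.5) = 2.3182.

Step 4 — take square root: d = √(2.3182) ≈ 1.5226.

d(x, mu) = √(2.3182) ≈ 1.5226


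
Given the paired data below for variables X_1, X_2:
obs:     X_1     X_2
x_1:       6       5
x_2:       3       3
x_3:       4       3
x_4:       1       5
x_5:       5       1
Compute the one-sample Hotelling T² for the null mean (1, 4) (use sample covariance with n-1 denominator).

Step 1 — sample mean vector:
  mean(X_1) = (6 + 3 + 4 + 1 + 5) / 5 = 19/5 = 3.8
  mean(X_2) = (5 + 3 + 3 + 5 + 1) / 5 = 17/5 = 3.4
  x̄ = (3.8, 3.4),  deviation x̄ - mu_0 = (3.8, 3.4) - (1, 4) = (2.8, -0.6).

Step 2 — sample covariance matrix, S[i,j] = (1/(n-1)) · Σ_k (x_{k,i} - mean_i) · (x_{k,j} - mean_j), divisor n-1 = 4:
  S[X_1,X_1] = ((2.2)·(2.2) + (-0.8)·(-0.8) + (0.2)·(0.2) + (-2.8)·(-2.8) + (1.2)·(1.2)) / 4 = 14.8/4 = 3.7
  S[X_1,X_2] = ((2.2)·(1.6) + (-0.8)·(-0.4) + (0.2)·(-0.4) + (-2.8)·(1.6) + (1.2)·(-2.4)) / 4 = -3.6/4 = -0.9
  S[X_2,X_2] = ((1.6)·(1.6) + (-0.4)·(-0.4) + (-0.4)·(-0.4) + (1.6)·(1.6) + (-2.4)·(-2.4)) / 4 = 11.2/4 = 2.8
  S = [[3.7, -0.9],
 [-0.9, 2.8]].

Step 3 — invert S. det(S) = 3.7·2.8 - (-0.9)² = 9.55.
  S^{-1} = (1/det) · [[d, -b], [-b, a]] = [[0.2932, 0.0942],
 [0.0942, 0.3874]].

Step 4 — quadratic form (x̄ - mu_0)^T · S^{-1} · (x̄ - mu_0):
  S^{-1} · (x̄ - mu_0) = (0.7644, 0.0314),
  (x̄ - mu_0)^T · [...] = (2.8)·(0.7644) + (-0.6)·(0.0314) = 2.1215.

Step 5 — scale by n: T² = 5 · 2.1215 = 10.6073.

T² ≈ 10.6073


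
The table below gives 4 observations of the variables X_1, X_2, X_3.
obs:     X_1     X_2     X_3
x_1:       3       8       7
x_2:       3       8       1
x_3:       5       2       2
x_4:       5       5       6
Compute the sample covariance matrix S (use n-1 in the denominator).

Step 1 — column means:
  mean(X_1) = (3 + 3 + 5 + 5) / 4 = 16/4 = 4
  mean(X_2) = (8 + 8 + 2 + 5) / 4 = 23/4 = 5.75
  mean(X_3) = (7 + 1 + 2 + 6) / 4 = 16/4 = 4

Step 2 — sample covariance S[i,j] = (1/(n-1)) · Σ_k (x_{k,i} - mean_i) · (x_{k,j} - mean_j), with n-1 = 3.
  S[X_1,X_1] = ((-1)·(-1) + (-1)·(-1) + (1)·(1) + (1)·(1)) / 3 = 4/3 = 1.3333
  S[X_1,X_2] = ((-1)·(2.25) + (-1)·(2.25) + (1)·(-3.75) + (1)·(-0.75)) / 3 = -9/3 = -3
  S[X_1,X_3] = ((-1)·(3) + (-1)·(-3) + (1)·(-2) + (1)·(2)) / 3 = 0/3 = 0
  S[X_2,X_2] = ((2.25)·(2.25) + (2.25)·(2.25) + (-3.75)·(-3.75) + (-0.75)·(-0.75)) / 3 = 24.75/3 = 8.25
  S[X_2,X_3] = ((2.25)·(3) + (2.25)·(-3) + (-3.75)·(-2) + (-0.75)·(2)) / 3 = 6/3 = 2
  S[X_3,X_3] = ((3)·(3) + (-3)·(-3) + (-2)·(-2) + (2)·(2)) / 3 = 26/3 = 8.6667

S is symmetric (S[j,i] = S[i,j]). Assembling:

S = [[1.3333, -3, 0],
 [-3, 8.25, 2],
 [0, 2, 8.6667]]


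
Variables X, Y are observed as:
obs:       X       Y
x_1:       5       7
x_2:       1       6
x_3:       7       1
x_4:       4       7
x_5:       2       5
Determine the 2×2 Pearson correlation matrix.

Step 1 — column means:
  mean(X) = (5 + 1 + 7 + 4 + 2) / 5 = 19/5 = 3.8
  mean(Y) = (7 + 6 + 1 + 7 + 5) / 5 = 26/5 = 5.2

Step 2 — sample variances and covariances s[i,j] = (1/(n-1)) · Σ_k (x_{k,i} - mean_i) · (x_{k,j} - mean_j), with n-1 = 4:
  s[X,X] = ((1.2)·(1.2) + (-2.8)·(-2.8) + (3.2)·(3.2) + (0.2)·(0.2) + (-1.8)·(-1.8)) / 4 = 22.8/4 = 5.7
  s[X,Y] = ((1.2)·(1.8) + (-2.8)·(0.8) + (3.2)·(-4.2) + (0.2)·(1.8) + (-1.8)·(-0.2)) / 4 = -12.8/4 = -3.2
  s[Y,Y] = ((1.8)·(1.8) + (0.8)·(0.8) + (-4.2)·(-4.2) + (1.8)·(1.8) + (-0.2)·(-0.2)) / 4 = 24.8/4 = 6.2
  Sample standard deviations s_i = √(s[i,i]):
  s(X) = √(5.7) = 2.3875
  s(Y) = √(6.2) = 2.49

Step 3 — r_{ij} = s_{ij} / (s_i · s_j):
  r[X,X] = 1 (diagonal).
  r[X,Y] = -3.2 / (2.3875 · 2.49) = -3.2 / 5.9447 = -0.5383
  r[Y,Y] = 1 (diagonal).

R is symmetric with unit diagonal. Assembling:

R = [[1, -0.5383],
 [-0.5383, 1]]


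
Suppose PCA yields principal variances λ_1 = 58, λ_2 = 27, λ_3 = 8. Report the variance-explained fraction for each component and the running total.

Step 1 — total variance = trace(Sigma) = Σ λ_i = 58 + 27 + 8 = 93.

Step 2 — fraction explained by component i = λ_i / Σ λ:
  PC1: 58/93 = 0.6237
  PC2: 27/93 = 0.2903
  PC3: 8/93 = 0.086

Step 3 — cumulative fraction after k components = (λ_1 + ... + λ_k) / Σ λ:
  k = 1: 58/93 = 0.6237
  k = 2: (58 + 27)/93 = 85/93 = 0.914
  k = 3: (58 + 27 + 8)/93 = 93/93 = 1

Summary (fraction, with percent):

explained: PC1 0.6237 (62.37%), PC2 0.2903 (29.03%), PC3 0.086 (8.6%);  cumulative: 0.6237, 0.914, 1


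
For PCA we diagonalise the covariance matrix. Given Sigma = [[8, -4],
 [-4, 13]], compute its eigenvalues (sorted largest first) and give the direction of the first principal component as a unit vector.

Step 1 — characteristic polynomial of 2×2 Sigma:
  det(Sigma - λI) = λ² - trace · λ + det = 0.
  trace = 8 + 13 = 21, det = 8·13 - (-4)² = 88.
Step 2 — discriminant:
  Δ = trace² - 4·det = 441 - 352 = 89.
Step 3 — eigenvalues:
  λ = (trace ± √Δ)/2 = (21 ± 9.434)/2,
  λ_1 = 15.217,  λ_2 = 5.783.

Step 4 — unit eigenvector for λ_1: solve (Sigma - λ_1 I)v = 0. First row:
  (8 - 15.217)·v_x + (-4)·v_y = 0, i.e. (-7.217)·v_x + (-4)·v_y = 0,
  so v ∝ (b, λ_1 - a) = (-4, 7.217); multiply by -1 so the first entry is positive: u = (4, -7.217).
  ||u|| = √((4)² + (-7.217)²) = √(68.085) ≈ 8.2514,
  v_1 = u/||u|| ≈ (0.4848, -0.8746) (||v_1|| = 1).

λ_1 = 15.217,  λ_2 = 5.783;  v_1 ≈ (0.4848, -0.8746)


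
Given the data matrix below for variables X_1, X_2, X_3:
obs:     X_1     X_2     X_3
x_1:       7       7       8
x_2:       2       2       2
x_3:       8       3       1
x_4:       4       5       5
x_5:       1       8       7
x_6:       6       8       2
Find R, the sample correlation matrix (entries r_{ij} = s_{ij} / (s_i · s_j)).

Step 1 — column means:
  mean(X_1) = (7 + 2 + 8 + 4 + 1 + 6) / 6 = 28/6 = 4.6667
  mean(X_2) = (7 + 2 + 3 + 5 + 8 + 8) / 6 = 33/6 = 5.5
  mean(X_3) = (8 + 2 + 1 + 5 + 7 + 2) / 6 = 25/6 = 4.1667

Step 2 — sample variances and covariances s[i,j] = (1/(n-1)) · Σ_k (x_{k,i} - mean_i) · (x_{k,j} - mean_j), with n-1 = 5:
  s[X_1,X_1] = ((2.3333)·(2.3333) + (-2.6667)·(-2.6667) + (3.3333)·(3.3333) + (-0.6667)·(-0.6667) + (-3.6667)·(-3.6667) + (1.3333)·(1.3333)) / 5 = 39.3333/5 = 7.8667
  s[X_1,X_2] = ((2.3333)·(1.5) + (-2.6667)·(-3.5) + (3.3333)·(-2.5) + (-0.6667)·(-0.5) + (-3.6667)·(2.5) + (1.3333)·(2.5)) / 5 = -1/5 = -0.2
  s[X_1,X_3] = ((2.3333)·(3.8333) + (-2.6667)·(-2.1667) + (3.3333)·(-3.1667) + (-0.6667)·(0.8333) + (-3.6667)·(2.8333) + (1.3333)·(-2.1667)) / 5 = -9.6667/5 = -1.9333
  s[X_2,X_2] = ((1.5)·(1.5) + (-3.5)·(-3.5) + (-2.5)·(-2.5) + (-0.5)·(-0.5) + (2.5)·(2.5) + (2.5)·(2.5)) / 5 = 33.5/5 = 6.7
  s[X_2,X_3] = ((1.5)·(3.8333) + (-3.5)·(-2.1667) + (-2.5)·(-3.1667) + (-0.5)·(0.8333) + (2.5)·(2.8333) + (2.5)·(-2.1667)) / 5 = 22.5/5 = 4.5
  s[X_3,X_3] = ((3.8333)·(3.8333) + (-2.1667)·(-2.1667) + (-3.1667)·(-3.1667) + (0.8333)·(0.8333) + (2.8333)·(2.8333) + (-2.1667)·(-2.1667)) / 5 = 42.8333/5 = 8.5667
  Sample standard deviations s_i = √(s[i,i]):
  s(X_1) = √(7.8667) = 2.8048
  s(X_2) = √(6.7) = 2.5884
  s(X_3) = √(8.5667) = 2.9269

Step 3 — r_{ij} = s_{ij} / (s_i · s_j):
  r[X_1,X_1] = 1 (diagonal).
  r[X_1,X_2] = -0.2 / (2.8048 · 2.5884) = -0.2 / 7.2599 = -0.0275
  r[X_1,X_3] = -1.9333 / (2.8048 · 2.9269) = -1.9333 / 8.2092 = -0.2355
  r[X_2,X_2] = 1 (diagonal).
  r[X_2,X_3] = 4.5 / (2.5884 · 2.9269) = 4.5 / 7.5761 = 0.594
  r[X_3,X_3] = 1 (diagonal).

R is symmetric with unit diagonal. Assembling:

R = [[1, -0.0275, -0.2355],
 [-0.0275, 1, 0.594],
 [-0.2355, 0.594, 1]]


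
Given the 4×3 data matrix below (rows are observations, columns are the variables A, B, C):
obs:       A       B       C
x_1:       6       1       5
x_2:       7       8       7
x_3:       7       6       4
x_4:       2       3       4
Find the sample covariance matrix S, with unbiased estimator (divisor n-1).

Step 1 — column means:
  mean(A) = (6 + 7 + 7 + 2) / 4 = 22/4 = 5.5
  mean(B) = (1 + 8 + 6 + 3) / 4 = 18/4 = 4.5
  mean(C) = (5 + 7 + 4 + 4) / 4 = 20/4 = 5

Step 2 — sample covariance S[i,j] = (1/(n-1)) · Σ_k (x_{k,i} - mean_i) · (x_{k,j} - mean_j), with n-1 = 3.
  S[A,A] = ((0.5)·(0.5) + (1.5)·(1.5) + (1.5)·(1.5) + (-3.5)·(-3.5)) / 3 = 17/3 = 5.6667
  S[A,B] = ((0.5)·(-3.5) + (1.5)·(3.5) + (1.5)·(1.5) + (-3.5)·(-1.5)) / 3 = 11/3 = 3.6667
  S[A,C] = ((0.5)·(0) + (1.5)·(2) + (1.5)·(-1) + (-3.5)·(-1)) / 3 = 5/3 = 1.6667
  S[B,B] = ((-3.5)·(-3.5) + (3.5)·(3.5) + (1.5)·(1.5) + (-1.5)·(-1.5)) / 3 = 29/3 = 9.6667
  S[B,C] = ((-3.5)·(0) + (3.5)·(2) + (1.5)·(-1) + (-1.5)·(-1)) / 3 = 7/3 = 2.3333
  S[C,C] = ((0)·(0) + (2)·(2) + (-1)·(-1) + (-1)·(-1)) / 3 = 6/3 = 2

S is symmetric (S[j,i] = S[i,j]). Assembling:

S = [[5.6667, 3.6667, 1.6667],
 [3.6667, 9.6667, 2.3333],
 [1.6667, 2.3333, 2]]


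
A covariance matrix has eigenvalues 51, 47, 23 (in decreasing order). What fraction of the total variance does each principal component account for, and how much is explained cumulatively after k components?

Step 1 — total variance = trace(Sigma) = Σ λ_i = 51 + 47 + 23 = 121.

Step 2 — fraction explained by component i = λ_i / Σ λ:
  PC1: 51/121 = 0.4215
  PC2: 47/121 = 0.3884
  PC3: 23/121 = 0.1901

Step 3 — cumulative fraction after k components = (λ_1 + ... + λ_k) / Σ λ:
  k = 1: 51/121 = 0.4215
  k = 2: (51 + 47)/121 = 98/121 = 0.8099
  k = 3: (51 + 47 + 23)/121 = 121/121 = 1

Summary (fraction, with percent):

explained: PC1 0.4215 (42.15%), PC2 0.3884 (38.84%), PC3 0.1901 (19.01%);  cumulative: 0.4215, 0.8099, 1
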